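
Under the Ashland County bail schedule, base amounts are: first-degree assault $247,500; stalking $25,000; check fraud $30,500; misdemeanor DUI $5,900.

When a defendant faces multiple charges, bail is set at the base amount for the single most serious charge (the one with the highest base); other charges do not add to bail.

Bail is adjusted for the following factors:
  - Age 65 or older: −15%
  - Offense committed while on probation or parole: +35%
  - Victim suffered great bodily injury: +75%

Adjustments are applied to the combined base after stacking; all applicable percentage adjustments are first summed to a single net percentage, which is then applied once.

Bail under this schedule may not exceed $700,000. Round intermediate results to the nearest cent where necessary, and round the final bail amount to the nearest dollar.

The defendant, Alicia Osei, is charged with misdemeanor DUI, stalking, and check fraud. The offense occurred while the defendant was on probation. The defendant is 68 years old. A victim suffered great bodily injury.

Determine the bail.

$59,475

Base amounts from the schedule: misdemeanor DUI $5,900; stalking $25,000; check fraud $30,500.
Stacking rule: use the highest base only. Highest is check fraud at $30,500. Combined base = $30,500.
Net percentage adjustment: −15% +35% +75% = +95%. $30,500 × 1.95 = $59,475.
$59,475 is within the $700,000 maximum.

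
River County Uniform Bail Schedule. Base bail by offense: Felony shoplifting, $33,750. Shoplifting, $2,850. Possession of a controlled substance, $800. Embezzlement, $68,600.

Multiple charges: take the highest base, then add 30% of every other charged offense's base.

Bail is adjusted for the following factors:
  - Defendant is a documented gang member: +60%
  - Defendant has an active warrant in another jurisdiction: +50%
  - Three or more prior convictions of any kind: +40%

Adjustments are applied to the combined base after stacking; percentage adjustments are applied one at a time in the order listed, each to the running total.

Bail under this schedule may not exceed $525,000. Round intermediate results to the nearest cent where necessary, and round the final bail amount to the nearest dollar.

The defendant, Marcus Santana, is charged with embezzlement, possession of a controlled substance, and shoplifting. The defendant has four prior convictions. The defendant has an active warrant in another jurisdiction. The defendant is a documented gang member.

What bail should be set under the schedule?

$234,175

Base amounts from the schedule: embezzlement $68,600; possession of a controlled substance $800; shoplifting $2,850.
Stacking rule: highest base plus 30% of each additional charge. Highest is embezzlement at $68,600. Additional: $800 × 30% = $240; $2,850 × 30% = $855. Combined base = $68,600 + $1,095 = $69,695.
Defendant is a documented gang member (+60%): $69,695 × 1.6 = $111,512.
Defendant has an active warrant in another jurisdiction (+50%): $111,512 × 1.5 = $167,268.
Three or more prior convictions of any kind (+40%): $167,268 × 1.4 = $234,175.20.
$234,175.20 is within the $525,000 maximum.
Rounded to the nearest dollar: $234,175.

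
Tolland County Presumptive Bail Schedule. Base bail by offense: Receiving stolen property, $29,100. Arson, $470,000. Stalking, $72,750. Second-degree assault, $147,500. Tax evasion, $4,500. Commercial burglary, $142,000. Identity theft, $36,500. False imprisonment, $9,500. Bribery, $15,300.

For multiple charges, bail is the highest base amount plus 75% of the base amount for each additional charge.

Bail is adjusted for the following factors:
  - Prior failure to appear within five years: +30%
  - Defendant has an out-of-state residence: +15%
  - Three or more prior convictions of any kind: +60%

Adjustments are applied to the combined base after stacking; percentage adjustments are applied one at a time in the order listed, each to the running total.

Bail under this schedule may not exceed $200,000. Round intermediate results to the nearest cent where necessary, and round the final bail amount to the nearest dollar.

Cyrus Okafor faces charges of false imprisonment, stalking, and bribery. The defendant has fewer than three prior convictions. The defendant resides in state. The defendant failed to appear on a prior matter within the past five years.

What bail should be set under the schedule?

$118,755

Base amounts from the schedule: false imprisonment $9,500; stalking $72,750; bribery $15,300.
Stacking rule: highest base plus 75% of each additional charge. Highest is stalking at $72,750. Additional: $9,500 × 75% = $7,125; $15,300 × 75% = $11,475. Combined base = $72,750 + $18,600 = $91,350.
Prior failure to appear within five years (+30%): $91,350 × 1.3 = $118,755.
$118,755 is within the $200,000 maximum.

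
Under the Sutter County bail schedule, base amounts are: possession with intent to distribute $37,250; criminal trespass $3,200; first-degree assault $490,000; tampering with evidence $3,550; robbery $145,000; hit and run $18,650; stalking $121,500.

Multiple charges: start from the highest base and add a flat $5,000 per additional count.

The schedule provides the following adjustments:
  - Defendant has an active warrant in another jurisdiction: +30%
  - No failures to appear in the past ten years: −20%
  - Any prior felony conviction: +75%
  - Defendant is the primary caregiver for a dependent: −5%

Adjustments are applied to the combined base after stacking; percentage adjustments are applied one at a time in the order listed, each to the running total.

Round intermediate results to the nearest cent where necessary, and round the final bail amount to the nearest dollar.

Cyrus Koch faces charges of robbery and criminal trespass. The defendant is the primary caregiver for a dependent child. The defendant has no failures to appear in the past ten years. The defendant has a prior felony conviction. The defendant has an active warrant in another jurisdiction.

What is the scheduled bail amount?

$259,350

Base amounts from the schedule: robbery $145,000; criminal trespass $3,200.
Stacking rule: highest base plus $5,000 per additional charge. Highest is robbery at $145,000; 1 additional charge → +$5,000. Combined base = $150,000.
Defendant has an active warrant in another jurisdiction (+30%): $150,000 × 1.3 = $195,000.
No failures to appear in the past ten years (−20%): $195,000 × 0.8 = $156,000.
Any prior felony conviction (+75%): $156,000 × 1.75 = $273,000.
Defendant is the primary caregiver for a dependent (−5%): $273,000 × 0.95 = $259,350.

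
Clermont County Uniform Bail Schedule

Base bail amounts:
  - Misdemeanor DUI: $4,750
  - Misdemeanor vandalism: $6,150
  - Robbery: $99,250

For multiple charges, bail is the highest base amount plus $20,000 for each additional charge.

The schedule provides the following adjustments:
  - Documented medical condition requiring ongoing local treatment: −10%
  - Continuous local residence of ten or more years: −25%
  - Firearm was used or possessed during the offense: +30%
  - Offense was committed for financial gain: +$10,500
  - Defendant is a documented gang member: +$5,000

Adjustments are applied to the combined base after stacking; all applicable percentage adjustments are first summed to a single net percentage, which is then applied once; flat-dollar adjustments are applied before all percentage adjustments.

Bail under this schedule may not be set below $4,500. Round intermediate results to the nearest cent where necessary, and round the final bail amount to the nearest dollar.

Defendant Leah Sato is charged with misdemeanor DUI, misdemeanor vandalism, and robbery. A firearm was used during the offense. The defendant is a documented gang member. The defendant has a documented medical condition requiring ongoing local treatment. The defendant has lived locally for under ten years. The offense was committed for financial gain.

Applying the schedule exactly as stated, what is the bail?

$185,700

Base amounts from the schedule: misdemeanor DUI $4,750; misdemeanor vandalism $6,150; robbery $99,250.
Stacking rule: highest base plus $20,000 per additional charge. Highest is robbery at $99,250; 2 additional charges → +$40,000. Combined base = $139,250.
Offense was committed for financial gain (+$10,500 flat): $139,250 + $10,500 = $149,750.
Defendant is a documented gang member (+$5,000 flat): $149,750 + $5,000 = $154,750.
Net percentage adjustment: −10% +30% = +20%. $154,750 × 1.2 = $185,700.
$185,700 is at or above the $4,500 minimum.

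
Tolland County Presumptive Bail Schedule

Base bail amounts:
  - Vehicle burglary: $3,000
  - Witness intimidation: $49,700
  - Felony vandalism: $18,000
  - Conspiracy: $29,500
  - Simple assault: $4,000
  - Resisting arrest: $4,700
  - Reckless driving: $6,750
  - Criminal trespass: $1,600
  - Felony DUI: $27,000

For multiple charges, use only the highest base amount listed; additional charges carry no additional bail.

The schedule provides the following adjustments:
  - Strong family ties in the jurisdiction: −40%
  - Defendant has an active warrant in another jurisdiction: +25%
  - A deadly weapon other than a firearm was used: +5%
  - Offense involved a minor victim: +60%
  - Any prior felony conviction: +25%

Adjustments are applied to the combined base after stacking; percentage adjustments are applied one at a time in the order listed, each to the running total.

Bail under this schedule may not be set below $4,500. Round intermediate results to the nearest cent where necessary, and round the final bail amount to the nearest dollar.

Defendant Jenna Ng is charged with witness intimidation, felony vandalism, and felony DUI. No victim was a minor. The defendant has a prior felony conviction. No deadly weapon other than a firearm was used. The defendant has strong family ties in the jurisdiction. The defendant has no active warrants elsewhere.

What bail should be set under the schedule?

$37,275

Base amounts from the schedule: witness intimidation $49,700; felony vandalism $18,000; felony DUI $27,000.
Stacking rule: use the highest base only. Highest is witness intimidation at $49,700. Combined base = $49,700.
Strong family ties in the jurisdiction (−40%): $49,700 × 0.6 = $29,820.
Any prior felony conviction (+25%): $29,820 × 1.25 = $37,275.
$37,275 is at or above the $4,500 minimum.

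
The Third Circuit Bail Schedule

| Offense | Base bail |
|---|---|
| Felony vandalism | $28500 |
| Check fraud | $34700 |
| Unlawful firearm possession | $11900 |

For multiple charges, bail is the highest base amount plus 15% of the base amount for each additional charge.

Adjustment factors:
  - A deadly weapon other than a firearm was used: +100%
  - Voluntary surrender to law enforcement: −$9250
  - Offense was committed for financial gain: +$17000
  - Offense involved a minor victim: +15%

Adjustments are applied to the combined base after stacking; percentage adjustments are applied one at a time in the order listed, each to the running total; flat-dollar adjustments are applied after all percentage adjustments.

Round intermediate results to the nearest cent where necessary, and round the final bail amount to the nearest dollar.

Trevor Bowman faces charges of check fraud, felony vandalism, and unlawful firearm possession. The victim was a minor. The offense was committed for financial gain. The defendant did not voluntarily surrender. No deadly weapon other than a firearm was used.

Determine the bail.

Base amounts from the schedule: check fraud $34700; felony vandalism $28500; unlawful firearm possession $11900.
Stacking rule: highest base plus 15% of each additional charge. Highest is check fraud at $34700. Additional: $28500 × 15% = $4275; $11900 × 15% = $1785. Combined base = $34700 + $6060 = $40760.
Offense involved a minor victim (+15%): $40760 × 1.15 = $46874.
Offense was committed for financial gain (+$17000 flat): $46874 + $17000 = $63874.

$63874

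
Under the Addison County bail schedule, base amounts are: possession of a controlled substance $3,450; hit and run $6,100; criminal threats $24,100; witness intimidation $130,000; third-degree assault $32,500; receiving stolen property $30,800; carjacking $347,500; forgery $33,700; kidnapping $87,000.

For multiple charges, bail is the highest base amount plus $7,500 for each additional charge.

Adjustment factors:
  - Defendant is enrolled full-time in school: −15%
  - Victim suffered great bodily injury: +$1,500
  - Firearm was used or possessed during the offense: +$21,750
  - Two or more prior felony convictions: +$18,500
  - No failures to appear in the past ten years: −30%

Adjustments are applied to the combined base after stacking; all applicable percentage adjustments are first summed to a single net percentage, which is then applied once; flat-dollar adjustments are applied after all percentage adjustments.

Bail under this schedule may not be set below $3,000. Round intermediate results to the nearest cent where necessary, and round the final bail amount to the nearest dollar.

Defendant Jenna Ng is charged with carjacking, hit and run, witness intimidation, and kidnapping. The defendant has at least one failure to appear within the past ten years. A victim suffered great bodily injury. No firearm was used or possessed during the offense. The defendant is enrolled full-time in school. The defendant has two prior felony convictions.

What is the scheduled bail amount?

$334,500

Base amounts from the schedule: carjacking $347,500; hit and run $6,100; witness intimidation $130,000; kidnapping $87,000.
Stacking rule: highest base plus $7,500 per additional charge. Highest is carjacking at $347,500; 3 additional charges → +$22,500. Combined base = $370,000.
Defendant is enrolled full-time in school (−15%): $370,000 × 0.85 = $314,500.
Victim suffered great bodily injury (+$1,500 flat): $314,500 + $1,500 = $316,000.
Two or more prior felony convictions (+$18,500 flat): $316,000 + $18,500 = $334,500.
$334,500 is at or above the $3,000 minimum.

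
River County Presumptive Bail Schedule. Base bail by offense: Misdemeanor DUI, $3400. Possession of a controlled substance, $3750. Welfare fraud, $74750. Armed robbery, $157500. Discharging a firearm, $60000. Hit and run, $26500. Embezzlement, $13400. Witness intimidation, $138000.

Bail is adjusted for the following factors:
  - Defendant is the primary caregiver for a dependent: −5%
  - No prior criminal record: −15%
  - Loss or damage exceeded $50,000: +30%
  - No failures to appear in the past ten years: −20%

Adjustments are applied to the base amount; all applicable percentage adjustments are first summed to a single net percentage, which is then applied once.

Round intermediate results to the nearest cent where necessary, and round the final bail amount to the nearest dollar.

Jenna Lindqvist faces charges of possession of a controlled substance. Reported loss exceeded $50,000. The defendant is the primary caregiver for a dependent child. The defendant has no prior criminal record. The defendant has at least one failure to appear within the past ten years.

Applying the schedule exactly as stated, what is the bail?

$4125

Base amounts from the schedule: possession of a controlled substance $3750.
Single charge. Combined base = $3750.
Net percentage adjustment: −5% −15% +30% = +10%. $3750 × 1.1 = $4125.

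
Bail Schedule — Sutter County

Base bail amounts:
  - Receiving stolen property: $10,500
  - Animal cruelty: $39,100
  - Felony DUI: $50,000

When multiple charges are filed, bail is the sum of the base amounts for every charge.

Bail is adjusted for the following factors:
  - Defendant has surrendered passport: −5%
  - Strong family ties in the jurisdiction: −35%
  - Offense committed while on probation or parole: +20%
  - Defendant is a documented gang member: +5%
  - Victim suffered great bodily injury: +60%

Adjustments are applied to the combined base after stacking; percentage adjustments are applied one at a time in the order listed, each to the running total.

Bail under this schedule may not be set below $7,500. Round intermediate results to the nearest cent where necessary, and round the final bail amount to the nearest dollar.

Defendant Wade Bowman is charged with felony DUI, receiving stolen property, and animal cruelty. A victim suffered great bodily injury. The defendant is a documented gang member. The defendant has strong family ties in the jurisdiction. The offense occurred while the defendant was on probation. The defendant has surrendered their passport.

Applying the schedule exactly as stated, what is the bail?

$123,990

Base amounts from the schedule: felony DUI $50,000; receiving stolen property $10,500; animal cruelty $39,100.
Stacking rule: sum of all bases. $50,000 + $10,500 + $39,100 = $99,600.
Defendant has surrendered passport (−5%): $99,600 × 0.95 = $94,620.
Strong family ties in the jurisdiction (−35%): $94,620 × 0.65 = $61,503.
Offense committed while on probation or parole (+20%): $61,503 × 1.2 = $73,803.60.
Defendant is a documented gang member (+5%): $73,803.60 × 1.05 = $77,493.78.
Victim suffered great bodily injury (+60%): $77,493.78 × 1.6 = $123,990.05.
$123,990.05 is at or above the $7,500 minimum.
Rounded to the nearest dollar: $123,990.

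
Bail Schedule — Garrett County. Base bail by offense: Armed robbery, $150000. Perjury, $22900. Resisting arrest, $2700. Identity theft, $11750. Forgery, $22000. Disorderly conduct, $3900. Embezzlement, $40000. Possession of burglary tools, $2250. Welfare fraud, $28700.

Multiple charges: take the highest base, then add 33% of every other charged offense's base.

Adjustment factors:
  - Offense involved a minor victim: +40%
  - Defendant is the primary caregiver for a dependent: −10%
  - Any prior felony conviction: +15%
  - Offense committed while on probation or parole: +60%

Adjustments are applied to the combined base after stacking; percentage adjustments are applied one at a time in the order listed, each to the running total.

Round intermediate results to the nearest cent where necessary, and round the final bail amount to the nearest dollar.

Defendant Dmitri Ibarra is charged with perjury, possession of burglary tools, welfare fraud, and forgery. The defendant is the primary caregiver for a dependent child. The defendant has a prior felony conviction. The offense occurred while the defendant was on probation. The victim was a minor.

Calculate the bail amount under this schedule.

$102611

Base amounts from the schedule: perjury $22900; possession of burglary tools $2250; welfare fraud $28700; forgery $22000.
Stacking rule: highest base plus 33% of each additional charge. Highest is welfare fraud at $28700. Additional: $22900 × 33% = $7557; $2250 × 33% = $742.50; $22000 × 33% = $7260. Combined base = $28700 + $15559.50 = $44259.50.
Offense involved a minor victim (+40%): $44259.50 × 1.4 = $61963.30.
Defendant is the primary caregiver for a dependent (−10%): $61963.30 × 0.9 = $55766.97.
Any prior felony conviction (+15%): $55766.97 × 1.15 = $64132.02.
Offense committed while on probation or parole (+60%): $64132.02 × 1.6 = $102611.23.
Rounded to the nearest dollar: $102611.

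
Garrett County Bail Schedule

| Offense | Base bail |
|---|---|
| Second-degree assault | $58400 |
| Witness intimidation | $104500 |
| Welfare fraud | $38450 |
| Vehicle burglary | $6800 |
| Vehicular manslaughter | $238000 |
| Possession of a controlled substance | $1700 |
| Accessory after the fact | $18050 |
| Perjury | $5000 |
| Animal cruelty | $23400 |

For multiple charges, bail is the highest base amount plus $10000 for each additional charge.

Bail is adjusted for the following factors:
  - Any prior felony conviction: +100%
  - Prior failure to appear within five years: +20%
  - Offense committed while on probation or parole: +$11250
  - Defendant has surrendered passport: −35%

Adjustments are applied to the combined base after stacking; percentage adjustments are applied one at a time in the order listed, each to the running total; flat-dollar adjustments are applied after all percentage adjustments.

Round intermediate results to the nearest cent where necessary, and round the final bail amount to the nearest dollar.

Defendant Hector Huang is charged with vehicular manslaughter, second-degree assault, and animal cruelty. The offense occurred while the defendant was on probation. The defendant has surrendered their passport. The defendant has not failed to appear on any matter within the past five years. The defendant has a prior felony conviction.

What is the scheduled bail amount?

$346650

Base amounts from the schedule: vehicular manslaughter $238000; second-degree assault $58400; animal cruelty $23400.
Stacking rule: highest base plus $10000 per additional charge. Highest is vehicular manslaughter at $238000; 2 additional charges → +$20000. Combined base = $258000.
Any prior felony conviction (+100%): $258000 × 2 = $516000.
Defendant has surrendered passport (−35%): $516000 × 0.65 = $335400.
Offense committed while on probation or parole (+$11250 flat): $335400 + $11250 = $346650.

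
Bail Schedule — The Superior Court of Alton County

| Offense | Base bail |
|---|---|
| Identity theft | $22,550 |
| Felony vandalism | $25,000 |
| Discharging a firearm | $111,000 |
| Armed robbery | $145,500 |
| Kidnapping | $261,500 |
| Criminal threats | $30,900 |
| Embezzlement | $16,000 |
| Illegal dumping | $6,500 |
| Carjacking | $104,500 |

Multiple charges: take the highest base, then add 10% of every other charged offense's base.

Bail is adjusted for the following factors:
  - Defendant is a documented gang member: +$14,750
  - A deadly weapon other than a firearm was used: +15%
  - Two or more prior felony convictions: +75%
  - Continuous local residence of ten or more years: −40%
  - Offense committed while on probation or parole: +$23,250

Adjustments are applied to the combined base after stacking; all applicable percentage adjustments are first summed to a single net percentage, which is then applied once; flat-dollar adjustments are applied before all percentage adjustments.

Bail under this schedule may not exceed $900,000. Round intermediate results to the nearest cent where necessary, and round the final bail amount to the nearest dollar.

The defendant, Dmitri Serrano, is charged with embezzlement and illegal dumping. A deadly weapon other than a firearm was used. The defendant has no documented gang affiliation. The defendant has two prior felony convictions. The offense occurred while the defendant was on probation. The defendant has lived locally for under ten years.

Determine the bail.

$75,810

Base amounts from the schedule: embezzlement $16,000; illegal dumping $6,500.
Stacking rule: highest base plus 10% of each additional charge. Highest is embezzlement at $16,000. Additional: $6,500 × 10% = $650. Combined base = $16,000 + $650 = $16,650.
Offense committed while on probation or parole (+$23,250 flat): $16,650 + $23,250 = $39,900.
Net percentage adjustment: +15% +75% = +90%. $39,900 × 1.9 = $75,810.
$75,810 is within the $900,000 maximum.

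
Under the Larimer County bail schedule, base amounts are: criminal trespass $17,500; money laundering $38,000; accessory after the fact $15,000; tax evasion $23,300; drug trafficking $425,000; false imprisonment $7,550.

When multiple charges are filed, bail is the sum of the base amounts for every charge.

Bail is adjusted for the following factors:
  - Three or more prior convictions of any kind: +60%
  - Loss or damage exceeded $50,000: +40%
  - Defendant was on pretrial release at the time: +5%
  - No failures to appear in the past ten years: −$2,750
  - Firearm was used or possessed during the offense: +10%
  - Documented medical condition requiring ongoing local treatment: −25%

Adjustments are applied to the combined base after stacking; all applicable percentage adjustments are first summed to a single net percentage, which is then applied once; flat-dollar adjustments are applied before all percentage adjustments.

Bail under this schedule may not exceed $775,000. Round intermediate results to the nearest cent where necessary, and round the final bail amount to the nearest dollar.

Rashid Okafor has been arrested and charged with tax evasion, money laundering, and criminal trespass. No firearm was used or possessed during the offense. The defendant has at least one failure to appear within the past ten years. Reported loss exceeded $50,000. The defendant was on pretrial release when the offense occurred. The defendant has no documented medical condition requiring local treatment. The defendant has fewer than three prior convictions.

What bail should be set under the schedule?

$114,260

Base amounts from the schedule: tax evasion $23,300; money laundering $38,000; criminal trespass $17,500.
Stacking rule: sum of all bases. $23,300 + $38,000 + $17,500 = $78,800.
Net percentage adjustment: +40% +5% = +45%. $78,800 × 1.45 = $114,260.
$114,260 is within the $775,000 maximum.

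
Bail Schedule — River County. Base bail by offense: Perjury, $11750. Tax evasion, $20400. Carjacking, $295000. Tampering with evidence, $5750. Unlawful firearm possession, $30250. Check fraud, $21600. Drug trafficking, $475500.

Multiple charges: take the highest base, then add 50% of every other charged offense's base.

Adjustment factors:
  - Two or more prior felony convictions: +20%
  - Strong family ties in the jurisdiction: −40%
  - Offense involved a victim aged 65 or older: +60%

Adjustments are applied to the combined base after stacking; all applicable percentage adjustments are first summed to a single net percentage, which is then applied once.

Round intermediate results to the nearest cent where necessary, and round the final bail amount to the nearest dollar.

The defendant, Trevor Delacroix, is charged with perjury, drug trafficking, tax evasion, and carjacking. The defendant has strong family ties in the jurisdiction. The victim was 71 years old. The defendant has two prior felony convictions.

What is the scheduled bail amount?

Base amounts from the schedule: perjury $11750; drug trafficking $475500; tax evasion $20400; carjacking $295000.
Stacking rule: highest base plus 50% of each additional charge. Highest is drug trafficking at $475500. Additional: $11750 × 50% = $5875; $20400 × 50% = $10200; $295000 × 50% = $147500. Combined base = $475500 + $163575 = $639075.
Net percentage adjustment: +20% −40% +60% = +40%. $639075 × 1.4 = $894705.

$894705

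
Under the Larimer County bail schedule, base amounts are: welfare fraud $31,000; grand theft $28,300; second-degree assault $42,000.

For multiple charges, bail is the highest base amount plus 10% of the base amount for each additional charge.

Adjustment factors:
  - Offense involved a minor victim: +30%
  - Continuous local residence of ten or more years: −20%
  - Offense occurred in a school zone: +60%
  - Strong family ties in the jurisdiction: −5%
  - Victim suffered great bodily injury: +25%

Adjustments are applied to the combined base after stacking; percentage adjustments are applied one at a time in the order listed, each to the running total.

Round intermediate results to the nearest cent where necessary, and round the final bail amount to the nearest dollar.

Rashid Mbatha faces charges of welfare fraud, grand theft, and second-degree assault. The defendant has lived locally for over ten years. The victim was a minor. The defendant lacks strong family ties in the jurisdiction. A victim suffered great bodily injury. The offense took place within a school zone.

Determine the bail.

$99,694

Base amounts from the schedule: welfare fraud $31,000; grand theft $28,300; second-degree assault $42,000.
Stacking rule: highest base plus 10% of each additional charge. Highest is second-degree assault at $42,000. Additional: $31,000 × 10% = $3,100; $28,300 × 10% = $2,830. Combined base = $42,000 + $5,930 = $47,930.
Offense involved a minor victim (+30%): $47,930 × 1.3 = $62,309.
Continuous local residence of ten or more years (−20%): $62,309 × 0.8 = $49,847.20.
Offense occurred in a school zone (+60%): $49,847.20 × 1.6 = $79,755.52.
Victim suffered great bodily injury (+25%): $79,755.52 × 1.25 = $99,694.40.
Rounded to the nearest dollar: $99,694.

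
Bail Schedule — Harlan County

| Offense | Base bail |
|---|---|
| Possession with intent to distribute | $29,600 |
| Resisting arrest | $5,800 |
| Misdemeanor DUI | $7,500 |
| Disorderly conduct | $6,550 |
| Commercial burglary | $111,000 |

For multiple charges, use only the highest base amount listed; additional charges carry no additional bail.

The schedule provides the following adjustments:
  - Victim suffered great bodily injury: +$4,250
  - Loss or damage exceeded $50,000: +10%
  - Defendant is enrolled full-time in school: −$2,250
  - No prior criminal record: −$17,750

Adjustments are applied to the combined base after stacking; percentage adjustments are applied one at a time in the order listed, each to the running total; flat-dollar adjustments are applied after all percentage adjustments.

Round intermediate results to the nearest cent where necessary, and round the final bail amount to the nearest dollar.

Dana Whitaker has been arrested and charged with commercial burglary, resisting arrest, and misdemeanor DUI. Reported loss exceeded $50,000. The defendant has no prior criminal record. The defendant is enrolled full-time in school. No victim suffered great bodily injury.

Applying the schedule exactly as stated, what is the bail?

$102,100

Base amounts from the schedule: commercial burglary $111,000; resisting arrest $5,800; misdemeanor DUI $7,500.
Stacking rule: use the highest base only. Highest is commercial burglary at $111,000. Combined base = $111,000.
Loss or damage exceeded $50,000 (+10%): $111,000 × 1.1 = $122,100.
Defendant is enrolled full-time in school (−$2,250 flat): $122,100 − $2,250 = $119,850.
No prior criminal record (−$17,750 flat): $119,850 − $17,750 = $102,100.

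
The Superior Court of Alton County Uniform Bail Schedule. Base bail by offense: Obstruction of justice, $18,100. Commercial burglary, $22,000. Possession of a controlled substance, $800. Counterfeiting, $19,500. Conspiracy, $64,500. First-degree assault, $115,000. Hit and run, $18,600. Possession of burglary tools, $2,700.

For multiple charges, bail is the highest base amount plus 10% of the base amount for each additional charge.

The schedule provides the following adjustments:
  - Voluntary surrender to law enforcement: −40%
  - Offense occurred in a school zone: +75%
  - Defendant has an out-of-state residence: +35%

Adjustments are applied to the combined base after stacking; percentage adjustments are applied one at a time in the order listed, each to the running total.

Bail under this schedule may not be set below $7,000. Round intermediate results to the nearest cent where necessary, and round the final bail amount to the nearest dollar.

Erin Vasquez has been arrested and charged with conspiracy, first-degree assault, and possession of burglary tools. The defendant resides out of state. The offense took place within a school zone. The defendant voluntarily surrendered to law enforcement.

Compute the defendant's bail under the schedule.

$172,538

Base amounts from the schedule: conspiracy $64,500; first-degree assault $115,000; possession of burglary tools $2,700.
Stacking rule: highest base plus 10% of each additional charge. Highest is first-degree assault at $115,000. Additional: $64,500 × 10% = $6,450; $2,700 × 10% = $270. Combined base = $115,000 + $6,720 = $121,720.
Voluntary surrender to law enforcement (−40%): $121,720 × 0.6 = $73,032.
Offense occurred in a school zone (+75%): $73,032 × 1.75 = $127,806.
Defendant has an out-of-state residence (+35%): $127,806 × 1.35 = $172,538.10.
$172,538.10 is at or above the $7,000 minimum.
Rounded to the nearest dollar: $172,538.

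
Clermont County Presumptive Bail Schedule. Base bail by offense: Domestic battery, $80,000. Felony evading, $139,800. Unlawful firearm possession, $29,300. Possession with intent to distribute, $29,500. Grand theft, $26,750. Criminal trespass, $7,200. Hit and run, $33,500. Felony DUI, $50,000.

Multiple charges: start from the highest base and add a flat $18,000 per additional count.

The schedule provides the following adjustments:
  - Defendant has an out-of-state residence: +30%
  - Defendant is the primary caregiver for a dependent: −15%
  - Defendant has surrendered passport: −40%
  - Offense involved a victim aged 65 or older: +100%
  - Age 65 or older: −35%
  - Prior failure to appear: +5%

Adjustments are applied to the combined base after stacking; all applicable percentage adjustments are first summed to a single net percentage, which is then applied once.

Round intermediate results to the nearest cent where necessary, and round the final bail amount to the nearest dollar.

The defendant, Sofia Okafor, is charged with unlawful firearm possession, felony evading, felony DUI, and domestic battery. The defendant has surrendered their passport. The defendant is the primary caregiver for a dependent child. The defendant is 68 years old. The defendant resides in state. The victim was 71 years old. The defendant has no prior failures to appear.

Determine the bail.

$213,180

Base amounts from the schedule: unlawful firearm possession $29,300; felony evading $139,800; felony DUI $50,000; domestic battery $80,000.
Stacking rule: highest base plus $18,000 per additional charge. Highest is felony evading at $139,800; 3 additional charges → +$54,000. Combined base = $193,800.
Net percentage adjustment: −15% −40% +100% −35% = +10%. $193,800 × 1.1 = $213,180.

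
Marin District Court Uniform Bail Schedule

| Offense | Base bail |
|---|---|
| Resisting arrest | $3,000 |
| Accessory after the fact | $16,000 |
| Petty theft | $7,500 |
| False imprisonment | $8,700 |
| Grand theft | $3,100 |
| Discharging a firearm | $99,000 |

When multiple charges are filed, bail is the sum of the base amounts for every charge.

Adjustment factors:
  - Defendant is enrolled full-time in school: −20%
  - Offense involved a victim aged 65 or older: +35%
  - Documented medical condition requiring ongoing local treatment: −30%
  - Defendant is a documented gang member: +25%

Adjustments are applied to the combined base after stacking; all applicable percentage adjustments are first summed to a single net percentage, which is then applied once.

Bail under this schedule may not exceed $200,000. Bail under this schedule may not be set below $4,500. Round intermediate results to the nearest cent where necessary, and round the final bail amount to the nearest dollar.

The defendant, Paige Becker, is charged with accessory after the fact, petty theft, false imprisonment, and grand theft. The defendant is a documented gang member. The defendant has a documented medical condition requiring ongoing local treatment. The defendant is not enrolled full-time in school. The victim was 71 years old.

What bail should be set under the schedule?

Base amounts from the schedule: accessory after the fact $16,000; petty theft $7,500; false imprisonment $8,700; grand theft $3,100.
Stacking rule: sum of all bases. $16,000 + $7,500 + $8,700 + $3,100 = $35,300.
Net percentage adjustment: +35% −30% +25% = +30%. $35,300 × 1.3 = $45,890.
$45,890 is within the $200,000 maximum.
$45,890 is at or above the $4,500 minimum.

$45,890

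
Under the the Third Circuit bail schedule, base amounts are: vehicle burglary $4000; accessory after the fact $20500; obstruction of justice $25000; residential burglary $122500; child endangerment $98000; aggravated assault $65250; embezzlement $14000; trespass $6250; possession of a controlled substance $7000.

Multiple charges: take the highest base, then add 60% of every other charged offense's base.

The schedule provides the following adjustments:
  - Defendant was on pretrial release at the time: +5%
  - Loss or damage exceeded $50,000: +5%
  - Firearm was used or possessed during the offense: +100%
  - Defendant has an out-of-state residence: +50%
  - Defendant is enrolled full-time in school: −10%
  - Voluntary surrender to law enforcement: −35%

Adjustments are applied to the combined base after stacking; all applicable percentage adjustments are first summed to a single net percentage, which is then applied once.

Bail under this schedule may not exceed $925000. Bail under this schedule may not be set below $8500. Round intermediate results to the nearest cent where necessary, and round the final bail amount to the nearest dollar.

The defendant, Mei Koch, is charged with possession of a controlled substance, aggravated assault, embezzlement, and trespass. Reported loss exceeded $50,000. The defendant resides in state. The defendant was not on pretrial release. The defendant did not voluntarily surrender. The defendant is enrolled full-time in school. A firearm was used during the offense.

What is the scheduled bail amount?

Base amounts from the schedule: possession of a controlled substance $7000; aggravated assault $65250; embezzlement $14000; trespass $6250.
Stacking rule: highest base plus 60% of each additional charge. Highest is aggravated assault at $65250. Additional: $7000 × 60% = $4200; $14000 × 60% = $8400; $6250 × 60% = $3750. Combined base = $65250 + $16350 = $81600.
Net percentage adjustment: +5% +100% −10% = +95%. $81600 × 1.95 = $159120.
$159120 is within the $925000 maximum.
$159120 is at or above the $8500 minimum.

$159120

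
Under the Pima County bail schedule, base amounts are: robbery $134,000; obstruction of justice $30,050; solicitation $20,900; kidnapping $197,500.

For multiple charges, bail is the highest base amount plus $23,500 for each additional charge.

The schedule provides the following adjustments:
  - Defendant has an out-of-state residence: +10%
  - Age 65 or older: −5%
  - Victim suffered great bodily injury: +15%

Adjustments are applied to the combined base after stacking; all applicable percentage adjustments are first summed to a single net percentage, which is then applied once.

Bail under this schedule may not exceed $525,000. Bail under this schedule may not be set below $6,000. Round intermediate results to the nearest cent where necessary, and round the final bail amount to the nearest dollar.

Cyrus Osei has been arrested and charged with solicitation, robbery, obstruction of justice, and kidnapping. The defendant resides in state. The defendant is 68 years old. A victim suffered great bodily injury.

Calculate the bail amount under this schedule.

$294,800

Base amounts from the schedule: solicitation $20,900; robbery $134,000; obstruction of justice $30,050; kidnapping $197,500.
Stacking rule: highest base plus $23,500 per additional charge. Highest is kidnapping at $197,500; 3 additional charges → +$70,500. Combined base = $268,000.
Net percentage adjustment: −5% +15% = +10%. $268,000 × 1.1 = $294,800.
$294,800 is within the $525,000 maximum.
$294,800 is at or above the $6,000 minimum.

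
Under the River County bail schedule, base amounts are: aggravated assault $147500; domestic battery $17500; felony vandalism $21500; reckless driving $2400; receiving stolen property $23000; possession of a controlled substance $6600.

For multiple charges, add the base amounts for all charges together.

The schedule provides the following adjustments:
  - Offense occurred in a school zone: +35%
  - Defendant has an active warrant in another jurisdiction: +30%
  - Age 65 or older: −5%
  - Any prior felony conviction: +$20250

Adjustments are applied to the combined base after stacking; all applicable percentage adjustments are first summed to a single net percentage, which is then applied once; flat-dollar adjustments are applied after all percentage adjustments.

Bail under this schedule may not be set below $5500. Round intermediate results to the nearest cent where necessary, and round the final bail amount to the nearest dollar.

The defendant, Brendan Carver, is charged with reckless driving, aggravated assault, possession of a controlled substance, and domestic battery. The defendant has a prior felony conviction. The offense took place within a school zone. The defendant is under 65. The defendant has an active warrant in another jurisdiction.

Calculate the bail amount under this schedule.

$307350

Base amounts from the schedule: reckless driving $2400; aggravated assault $147500; possession of a controlled substance $6600; domestic battery $17500.
Stacking rule: sum of all bases. $2400 + $147500 + $6600 + $17500 = $174000.
Net percentage adjustment: +35% +30% = +65%. $174000 × 1.65 = $287100.
Any prior felony conviction (+$20250 flat): $287100 + $20250 = $307350.
$307350 is at or above the $5500 minimum.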